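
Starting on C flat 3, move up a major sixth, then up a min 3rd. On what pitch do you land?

C flat 4

Up a major sixth from Cb3: Ab3 (9 semitones up).
Up a minor third from Ab3: Cb4 (3 semitones up).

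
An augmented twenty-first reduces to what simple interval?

Subtracting seven from the interval number removes an octave: 21 − 14 = 7.
Quality carries through unchanged, so the simple form is an augmented seventh.

A7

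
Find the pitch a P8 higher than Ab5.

For an octave the letter name doesn't change: still A, an octave up.
A perfect octave spans 12 semitones, so from Ab5 the target pitch is Ab6.

Ab6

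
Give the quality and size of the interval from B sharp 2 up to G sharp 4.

B to G spans six letter names (B-C-D-E-F-G), plus an octave, so the interval is some kind of thirteenth.
B#2 to G#4 is 20 semitones, a half step short of the major thirteenth (21), so this is minor.
(Equivalently, a compound minor sixth: a minor sixth plus an octave.)

minor thirteenth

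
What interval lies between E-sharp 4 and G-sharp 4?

minor 3rd

E to G spans three letter names (E-F-G), so the interval is some kind of third.
At 3 semitones, E#4→G#4 falls one short of a major third: minor.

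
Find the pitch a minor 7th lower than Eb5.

F4

Counting seven letter names down from E lands on F.
A minor seventh spans 10 semitones, so from Eb5 the target pitch is F4.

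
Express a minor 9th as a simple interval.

minor second

Each octave removed subtracts seven from the number: 9 − 7 = 2.
So a minor ninth is an octave plus a minor second. The quality is unchanged.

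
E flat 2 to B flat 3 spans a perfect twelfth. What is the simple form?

Take out an octave (7 from the number): 12 − 7 = 5.
So a perfect twelfth is an octave plus a perfect fifth. The quality is unchanged.

perfect 5th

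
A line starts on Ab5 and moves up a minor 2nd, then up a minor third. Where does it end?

A minor second up from Ab5 is Bbb5.
Bbb5 up a minor third → Dbb6 (3 semitones).

Dbb6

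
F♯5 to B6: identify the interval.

F to B spans four letter names (F-G-A-B), plus an octave: an eleventh.
F#5 to B6 is 17 semitones, matching the perfect eleventh exactly, so the quality is perfect.
(Equivalently, a compound perfect fourth: a perfect fourth plus an octave.)

perfect eleventh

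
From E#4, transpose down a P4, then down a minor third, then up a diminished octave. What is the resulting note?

G#4

E#4 down a perfect fourth → B#3 (5 semitones).
B#3 down a minor third → G##3 (3 semitones).
Up a diminished octave from G##3: G#4 (11 semitones up).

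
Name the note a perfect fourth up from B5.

Counting four letter names up from B lands on E.
A perfect fourth spans 5 semitones, so from B5 the target pitch is E6.

E6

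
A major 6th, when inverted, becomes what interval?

The rule of nine gives the new number: 9 − 6 = 3, so a sixth becomes a third.
Quality inverts too: major becomes minor. That makes the inversion a minor third.

minor 3rd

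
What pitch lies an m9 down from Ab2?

G1

The ninth's letter: A down two letter names plus an octave → G.
Moving 13 semitones down from Ab2 (the size of a minor ninth) reaches G1.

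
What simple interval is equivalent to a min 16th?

Take out 2 octaves (14 from the number): 16 − 14 = 2.
Quality carries through unchanged, so the simple form is a minor second.

m2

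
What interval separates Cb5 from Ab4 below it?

Descending from Cb5 to Ab4 is the same interval as ascending Ab4 to Cb5.
A to C spans three letter names (A-B-C), so the interval is some kind of third.
At 3 semitones, Ab4→Cb5 falls one short of a major third: minor.

minor 3rd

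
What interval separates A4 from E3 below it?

Descending from A4 to E3 is the same interval as ascending E3 to A4.
E to A spans four letter names (E-F-G-A), plus an octave, so the interval is some kind of eleventh.
The perfect eleventh spans 17 semitones, and E3 to A4 is exactly 17 semitones — so this is a perfect eleventh.
(Equivalently, a compound perfect fourth: a perfect fourth plus an octave.)

perfect eleventh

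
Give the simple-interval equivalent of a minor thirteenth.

minor sixth

Subtracting seven from the interval number removes an octave: 13 − 7 = 6.
So a minor thirteenth is an octave plus a minor sixth. The quality is unchanged.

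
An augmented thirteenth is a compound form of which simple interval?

augmented 6th

Take out an octave (7 from the number): 13 − 7 = 6.
Quality carries through unchanged, so the simple form is an augmented sixth.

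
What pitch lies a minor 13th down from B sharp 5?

D double-sharp 4

The thirteenth's letter: B down six letter names plus an octave → D.
A minor thirteenth spans 20 semitones, so from B#5 the target pitch is D##4.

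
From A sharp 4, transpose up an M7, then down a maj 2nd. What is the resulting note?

A#4 up a major seventh → G##5 (11 semitones).
A major second down from G##5 is F##5.

F double-sharp 5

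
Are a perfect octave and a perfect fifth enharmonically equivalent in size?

No

A perfect octave spans 12 semitones; a perfect fifth spans 7 semitones. They differ by 5.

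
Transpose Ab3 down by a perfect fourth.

The fourth takes the letter from A down to E.
A perfect fourth is 5 semitones; 5 semitones down from Ab3 gives Eb3.

Eb3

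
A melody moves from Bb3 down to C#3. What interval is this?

d7

Descending from Bb3 to C#3 is the same interval as ascending C#3 to Bb3.
C to B spans seven letter names (C-D-E-F-G-A-B): a seventh.
C#3 to Bb3 spans 9 semitones — two semitones narrower than the major seventh (11) — giving a diminished seventh.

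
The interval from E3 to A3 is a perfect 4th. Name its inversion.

Inverted interval numbers add to nine, so a fourth pairs with a fifth (4 + 5 = 9).
Quality inverts too: perfect stays perfect. That makes the inversion a perfect fifth.

P5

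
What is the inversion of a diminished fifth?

Interval numbers invert to sum to nine: 5 + 4 = 9, so a fifth inverts to a fourth.
Quality inverts too: diminished becomes augmented. That makes the inversion an augmented fourth.

augmented 4th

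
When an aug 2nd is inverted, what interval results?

diminished seventh

Inverted interval numbers add to nine, so a second pairs with a seventh (2 + 7 = 9).
The quality also flips — augmented becomes diminished — giving a diminished seventh.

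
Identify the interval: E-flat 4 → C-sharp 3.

Descending from Eb4 to C#3 is the same interval as ascending C#3 to Eb4.
C to E spans three letter names (C-D-E), plus an octave: a tenth.
A major tenth would be 16 semitones; C#3 to Eb4 is 14, two semitones narrower, so the interval is diminished.
(Equivalently, a compound diminished third: a diminished third plus an octave.)

diminished 10th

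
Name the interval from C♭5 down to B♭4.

minor 2nd

Descending from Cb5 to Bb4 is the same interval as ascending Bb4 to Cb5.
B to C spans two letter names (B-C) — that makes it a second of some quality.
A major second would be 2 semitones, but Bb4 to Cb5 is 1 — one semitone narrower, making it a minor second.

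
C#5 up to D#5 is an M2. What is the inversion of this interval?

Inverted interval numbers add to nine, so a second pairs with a seventh (2 + 7 = 9).
Quality inverts too: major becomes minor. That makes the inversion a minor seventh.

minor 7th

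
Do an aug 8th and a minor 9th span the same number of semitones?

Yes

An augmented octave spans 13 semitones, and a minor ninth also spans 13 semitones — they're enharmonic.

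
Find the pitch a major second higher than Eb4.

F4

Two letter names up from E: F.
Moving 2 semitones up from Eb4 (the size of a major second) reaches F4.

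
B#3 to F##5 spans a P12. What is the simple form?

perfect 5th

Take out an octave (7 from the number): 12 − 7 = 5.
Quality carries through unchanged, so the simple form is a perfect fifth.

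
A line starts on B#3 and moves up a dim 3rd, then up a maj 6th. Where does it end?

B4

B#3 up a diminished third → D4 (2 semitones).
Up a major sixth from D4: B4 (9 semitones up).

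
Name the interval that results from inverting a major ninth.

minor 7th

First reduce the compound major ninth to its simple form, a major second.
The rule of nine gives the new number: 9 − 2 = 7, so a second becomes a seventh.
Quality inverts too: major becomes minor. That makes the inversion a minor seventh.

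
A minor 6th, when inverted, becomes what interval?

Interval numbers invert to sum to nine: 6 + 3 = 9, so a sixth inverts to a third.
The quality also flips — minor becomes major — giving a major third.

major third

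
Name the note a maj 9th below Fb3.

Ebb2

Counting two letter names plus an octave down from F lands on E.
A major ninth is 14 semitones; 14 semitones down from Fb3 gives Ebb2.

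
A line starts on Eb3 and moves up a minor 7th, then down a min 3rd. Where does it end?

A minor seventh up from Eb3 is Db4.
Down a minor third from Db4: Bb3 (3 semitones down).

Bb3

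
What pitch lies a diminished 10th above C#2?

Eb3

The tenth's letter: C up three letter names plus an octave → E.
A diminished tenth spans 14 semitones, so from C#2 the target pitch is Eb3.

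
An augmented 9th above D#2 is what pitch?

E##3

Counting two letter names plus an octave up from D lands on E.
An augmented ninth spans 15 semitones, so from D#2 the target pitch is E##3.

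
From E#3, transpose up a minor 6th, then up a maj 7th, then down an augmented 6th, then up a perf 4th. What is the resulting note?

G4

A minor sixth up from E#3 is C#4.
Up a major seventh from C#4: B#4 (11 semitones up).
Down an augmented sixth from B#4: D4 (10 semitones down).
A perfect fourth up from D4 is G4.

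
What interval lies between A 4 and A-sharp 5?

A8

A to A is the same letter name, plus an octave: an octave.
The perfect octave is 12 semitones; here we have 13, one semitone wider: augmented.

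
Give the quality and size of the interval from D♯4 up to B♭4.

D to B spans six letter names (D-E-F-G-A-B), so the interval is some kind of sixth.
The major sixth is 9 semitones; here we have 7, two semitones narrower: diminished.

diminished 6th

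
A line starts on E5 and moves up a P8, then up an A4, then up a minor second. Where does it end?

B6

A perfect octave up from E5 is E6.
E6 up an augmented fourth → A#6 (6 semitones).
A minor second up from A#6 is B6.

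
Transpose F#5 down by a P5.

The fifth takes the letter from F down to B.
A perfect fifth is 7 semitones; 7 semitones down from F#5 gives B4.

B4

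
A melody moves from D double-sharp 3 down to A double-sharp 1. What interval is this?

perfect 11th

Descending from D##3 to A##1 is the same interval as ascending A##1 to D##3.
A to D spans four letter names (A-B-C-D), plus an octave: an eleventh.
The perfect eleventh spans 17 semitones, and A##1 to D##3 is exactly 17 semitones — so this is a perfect eleventh.
(Equivalently, a compound perfect fourth: a perfect fourth plus an octave.)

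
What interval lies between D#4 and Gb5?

D to G spans four letter names (D-E-F-G), plus an octave, so the interval is some kind of eleventh.
A perfect eleventh would be 17 semitones; D#4 to Gb5 is 15, two semitones narrower, so the interval is doubly diminished.
(Equivalently, a compound doubly diminished fourth: a doubly diminished fourth plus an octave.)

doubly diminished eleventh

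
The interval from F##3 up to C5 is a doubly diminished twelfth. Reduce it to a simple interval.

doubly diminished 5th

Subtracting seven from the interval number removes an octave: 12 − 7 = 5.
That makes a doubly diminished twelfth a compound doubly diminished fifth — an octave plus a doubly diminished fifth.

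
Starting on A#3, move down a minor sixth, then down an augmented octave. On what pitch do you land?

Down a minor sixth from A#3: C##3 (8 semitones down).
Down an augmented octave from C##3: C#2 (13 semitones down).

C#2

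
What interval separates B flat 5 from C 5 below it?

minor 7th

Descending from Bb5 to C5 is the same interval as ascending C5 to Bb5.
C to B spans seven letter names (C-D-E-F-G-A-B), so the interval is some kind of seventh.
At 10 semitones, C5→Bb5 falls one short of a major seventh: minor.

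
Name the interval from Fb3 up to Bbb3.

P4

F to B spans four letter names (F-G-A-B): a fourth.
The perfect fourth spans 5 semitones, and Fb3 to Bbb3 is exactly 5 semitones — so this is a perfect fourth.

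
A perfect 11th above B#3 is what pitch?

The eleventh's letter: B up four letter names plus an octave → E.
A perfect eleventh spans 17 semitones, so from B#3 the target pitch is E#5.

E#5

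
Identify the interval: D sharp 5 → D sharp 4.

Descending from D#5 to D#4 is the same interval as ascending D#4 to D#5.
D to D is the same letter name, plus an octave — that makes it an octave of some quality.
D#4 to D#5 is 12 semitones, matching the perfect octave exactly, so the quality is perfect.

perfect 8th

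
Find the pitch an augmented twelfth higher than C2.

Counting five letter names plus an octave up from C lands on G.
Moving 20 semitones up from C2 (the size of an augmented twelfth) reaches G#3.

G#3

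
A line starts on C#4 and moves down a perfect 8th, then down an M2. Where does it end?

A perfect octave down from C#4 is C#3.
A major second down from C#3 is B2.

B2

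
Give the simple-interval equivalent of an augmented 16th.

A2

Take out 2 octaves (14 from the number): 16 − 14 = 2.
Quality carries through unchanged, so the simple form is an augmented second.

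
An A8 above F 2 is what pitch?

An octave keeps the letter name F, an octave up from F.
An augmented octave spans 13 semitones, so from F2 the target pitch is F#3.

F-sharp 3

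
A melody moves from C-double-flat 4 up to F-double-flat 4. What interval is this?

C to F spans four letter names (C-D-E-F) — that makes it a fourth of some quality.
The perfect fourth spans 5 semitones, and Cbb4 to Fbb4 is exactly 5 semitones — so this is a perfect fourth.

perfect 4th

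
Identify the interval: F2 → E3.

major seventh

F to E spans seven letter names (F-G-A-B-C-D-E): a seventh.
F2 to E3 is 11 semitones, matching the major seventh exactly, so the quality is major.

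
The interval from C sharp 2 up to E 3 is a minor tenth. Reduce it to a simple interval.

Each octave removed subtracts seven from the number: 10 − 7 = 3.
Quality carries through unchanged, so the simple form is a minor third.

m3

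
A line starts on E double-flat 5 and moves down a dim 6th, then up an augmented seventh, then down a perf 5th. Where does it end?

Down a diminished sixth from Ebb5: G4 (7 semitones down).
G4 up an augmented seventh → F##5 (12 semitones).
Down a perfect fifth from F##5: B#4 (7 semitones down).

B sharp 4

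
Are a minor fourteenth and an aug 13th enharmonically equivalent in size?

Yes

Both span 22 semitones: a minor fourteenth and an augmented thirteenth are the same chromatic distance.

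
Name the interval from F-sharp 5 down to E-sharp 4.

minor ninth

Descending from F#5 to E#4 is the same interval as ascending E#4 to F#5.
E to F spans two letter names (E-F), plus an octave, so the interval is some kind of ninth.
E#4 to F#5 is 13 semitones, a half step short of the major ninth (14), so this is minor.
(Equivalently, a compound minor second: a minor second plus an octave.)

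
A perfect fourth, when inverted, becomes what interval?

Inverted interval numbers add to nine, so a fourth pairs with a fifth (4 + 5 = 9).
And perfect stays perfect under inversion, so we get a perfect fifth.

perfect 5th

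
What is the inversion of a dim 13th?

augmented third

First reduce the compound diminished thirteenth to its simple form, a diminished sixth.
Interval numbers invert to sum to nine: 6 + 3 = 9, so a sixth inverts to a third.
And diminished becomes augmented under inversion, so we get an augmented third.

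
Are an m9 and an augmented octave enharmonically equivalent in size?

Yes

A minor ninth = 13 semitones = an augmented octave; enharmonically equal.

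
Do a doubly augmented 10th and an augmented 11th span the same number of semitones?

Both span 18 semitones: a doubly augmented tenth and an augmented eleventh are the same chromatic distance.

Yes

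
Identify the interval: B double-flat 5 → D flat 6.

M3

B to D spans three letter names (B-C-D) — that makes it a third of some quality.
Bbb5 to Db6 is 4 semitones, matching the major third exactly, so the quality is major.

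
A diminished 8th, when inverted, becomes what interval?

Interval numbers invert to sum to nine: 8 + 1 = 9, so an octave inverts to a unison.
And diminished becomes augmented under inversion, so we get an augmented unison.

A1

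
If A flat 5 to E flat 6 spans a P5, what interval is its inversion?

Interval numbers invert to sum to nine: 5 + 4 = 9, so a fifth inverts to a fourth.
Quality inverts too: perfect stays perfect. That makes the inversion a perfect fourth.

P4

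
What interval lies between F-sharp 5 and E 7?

F to E spans seven letter names (F-G-A-B-C-D-E), plus an octave — that makes it a fourteenth of some quality.
At 22 semitones, F#5→E7 falls one short of a major fourteenth: minor.
(Equivalently, a compound minor seventh: a minor seventh plus an octave.)

minor fourteenth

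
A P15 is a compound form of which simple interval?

Take out an octave (7 from the number): 15 − 7 = 8.
So a perfect fifteenth is an octave plus a perfect octave. The quality is unchanged.

P8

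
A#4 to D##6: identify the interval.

augmented 11th

A to D spans four letter names (A-B-C-D), plus an octave — that makes it an eleventh of some quality.
The perfect eleventh is 17 semitones; here we have 18, one semitone wider: augmented.
(Equivalently, a compound augmented fourth: an augmented fourth plus an octave.)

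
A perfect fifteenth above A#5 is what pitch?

A fifteenth keeps the letter name A, two octaves up from A.
A perfect fifteenth is 24 semitones; 24 semitones up from A#5 gives A#7.

A#7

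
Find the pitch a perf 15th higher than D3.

For a fifteenth the letter name doesn't change: still D, two octaves up.
Moving 24 semitones up from D3 (the size of a perfect fifteenth) reaches D5.

D5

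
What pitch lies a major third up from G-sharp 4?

B-sharp 4

Three letter names up from G: B.
A major third spans 4 semitones, so from G#4 the target pitch is B#4.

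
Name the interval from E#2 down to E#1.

Descending from E#2 to E#1 is the same interval as ascending E#1 to E#2.
E to E is the same letter name, plus an octave — that makes it an octave of some quality.
E#1 to E#2 is 12 semitones, matching the perfect octave exactly, so the quality is perfect.

perfect 8th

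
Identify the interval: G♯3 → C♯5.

G to C spans four letter names (G-A-B-C), plus an octave — that makes it an eleventh of some quality.
The perfect eleventh spans 17 semitones, and G#3 to C#5 is exactly 17 semitones — so this is a perfect eleventh.
(Equivalently, a compound perfect fourth: a perfect fourth plus an octave.)

perfect 11th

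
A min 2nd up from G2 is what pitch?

Two letter names up from G: A.
A minor second spans 1 semitone, so from G2 the target pitch is Ab2.

Ab2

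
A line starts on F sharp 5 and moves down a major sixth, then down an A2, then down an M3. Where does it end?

A major sixth down from F#5 is A4.
Down an augmented second from A4: Gb4 (3 semitones down).
Down a major third from Gb4: Ebb4 (4 semitones down).

E double-flat 4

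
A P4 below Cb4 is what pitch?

Counting four letter names down from C lands on G.
A perfect fourth is 5 semitones; 5 semitones down from Cb4 gives Gb3.

Gb3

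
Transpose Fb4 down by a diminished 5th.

Bb3

Counting five letter names down from F lands on B.
A diminished fifth spans 6 semitones, so from Fb4 the target pitch is Bb3.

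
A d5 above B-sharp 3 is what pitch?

F-sharp 4

Five letter names up from B: F.
Moving 6 semitones up from B#3 (the size of a diminished fifth) reaches F#4.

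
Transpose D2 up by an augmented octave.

An octave keeps the letter name D, an octave up from D.
An augmented octave spans 13 semitones, so from D2 the target pitch is D#3.

D#3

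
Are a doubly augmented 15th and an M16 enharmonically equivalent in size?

A doubly augmented fifteenth spans 26 semitones, and a major sixteenth also spans 26 semitones — they're enharmonic.

Yes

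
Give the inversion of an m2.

major seventh

Interval numbers invert to sum to nine: 2 + 7 = 9, so a second inverts to a seventh.
The quality also flips — minor becomes major — giving a major seventh.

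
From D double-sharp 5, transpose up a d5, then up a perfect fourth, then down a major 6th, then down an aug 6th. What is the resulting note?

Up a diminished fifth from D##5: A#5 (6 semitones up).
Up a perfect fourth from A#5: D#6 (5 semitones up).
D#6 down a major sixth → F#5 (9 semitones).
F#5 down an augmented sixth → Ab4 (10 semitones).

A flat 4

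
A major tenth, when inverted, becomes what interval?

First reduce the compound major tenth to its simple form, a major third.
The rule of nine gives the new number: 9 − 3 = 6, so a third becomes a sixth.
The quality also flips — major becomes minor — giving a minor sixth.

minor sixth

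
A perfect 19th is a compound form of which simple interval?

Each octave removed subtracts seven from the number: 19 − 14 = 5.
So a perfect nineteenth is 2 octaves plus a perfect fifth. The quality is unchanged.

perfect fifth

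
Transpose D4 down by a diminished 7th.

E#3

Counting seven letter names down from D lands on E.
A diminished seventh spans 9 semitones, so from D4 the target pitch is E#3.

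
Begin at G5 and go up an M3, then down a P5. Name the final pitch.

A major third up from G5 is B5.
A perfect fifth down from B5 is E5.

E5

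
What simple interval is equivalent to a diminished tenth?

Each octave removed subtracts seven from the number: 10 − 7 = 3.
So a diminished tenth is an octave plus a diminished third. The quality is unchanged.

diminished third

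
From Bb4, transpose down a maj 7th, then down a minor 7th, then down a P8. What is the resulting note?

A major seventh down from Bb4 is Cb4.
Down a minor seventh from Cb4: Db3 (10 semitones down).
A perfect octave down from Db3 is Db2.

Db2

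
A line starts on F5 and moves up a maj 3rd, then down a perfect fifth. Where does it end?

D5

F5 up a major third → A5 (4 semitones).
A perfect fifth down from A5 is D5.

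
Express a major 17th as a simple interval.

M3

Subtracting seven from the interval number removes an octave: 17 − 14 = 3.
That makes a major seventeenth a compound major third — 2 octaves plus a major third.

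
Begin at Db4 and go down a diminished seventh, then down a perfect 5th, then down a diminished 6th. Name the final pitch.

C##2

Down a diminished seventh from Db4: E3 (9 semitones down).
E3 down a perfect fifth → A2 (7 semitones).
A diminished sixth down from A2 is C##2.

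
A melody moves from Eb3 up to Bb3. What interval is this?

E to B spans five letter names (E-F-G-A-B): a fifth.
Counting semitones, Eb3→Bb3 is 7, which is the perfect fifth.

perfect 5th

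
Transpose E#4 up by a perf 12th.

B#5

Five letters up from E (plus an octave) reaches B.
A perfect twelfth is 19 semitones; 19 semitones up from E#4 gives B#5.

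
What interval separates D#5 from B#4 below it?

Descending from D#5 to B#4 is the same interval as ascending B#4 to D#5.
B to D spans three letter names (B-C-D), so the interval is some kind of third.
A major third would be 4 semitones, but B#4 to D#5 is 3 — one semitone narrower, making it a minor third.

minor 3rd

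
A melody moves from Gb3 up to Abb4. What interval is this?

m9

G to A spans two letter names (G-A), plus an octave, so the interval is some kind of ninth.
A major ninth would be 14 semitones, but Gb3 to Abb4 is 13 — one semitone narrower, making it a minor ninth.
(Equivalently, a compound minor second: a minor second plus an octave.)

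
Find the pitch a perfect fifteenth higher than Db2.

A fifteenth keeps the letter name D, two octaves up from D.
A perfect fifteenth spans 24 semitones, so from Db2 the target pitch is Db4.

Db4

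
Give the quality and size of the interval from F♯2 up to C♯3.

F to C spans five letter names (F-G-A-B-C), so the interval is some kind of fifth.
Counting semitones, F#2→C#3 is 7, which is the perfect fifth.

perfect 5th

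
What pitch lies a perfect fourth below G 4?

D 4

Four letter names down from G: D.
Moving 5 semitones down from G4 (the size of a perfect fourth) reaches D4.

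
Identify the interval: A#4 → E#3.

Descending from A#4 to E#3 is the same interval as ascending E#3 to A#4.
E to A spans four letter names (E-F-G-A), plus an octave — that makes it an eleventh of some quality.
The perfect eleventh spans 17 semitones, and E#3 to A#4 is exactly 17 semitones — so this is a perfect eleventh.
(Equivalently, a compound perfect fourth: a perfect fourth plus an octave.)

perfect 11th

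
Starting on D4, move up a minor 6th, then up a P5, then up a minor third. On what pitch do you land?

A minor sixth up from D4 is Bb4.
A perfect fifth up from Bb4 is F5.
F5 up a minor third → Ab5 (3 semitones).

Ab5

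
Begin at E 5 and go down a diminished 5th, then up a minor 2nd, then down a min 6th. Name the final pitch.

D sharp 4

E5 down a diminished fifth → A#4 (6 semitones).
Up a minor second from A#4: B4 (1 semitone up).
B4 down a minor sixth → D#4 (8 semitones).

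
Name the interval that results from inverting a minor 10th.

First reduce the compound minor tenth to its simple form, a minor third.
Inverted interval numbers add to nine, so a third pairs with a sixth (3 + 6 = 9).
The quality also flips — minor becomes major — giving a major sixth.

major sixth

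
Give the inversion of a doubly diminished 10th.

AA6

First reduce the compound doubly diminished tenth to its simple form, a doubly diminished third.
Inverted interval numbers add to nine, so a third pairs with a sixth (3 + 6 = 9).
And doubly diminished becomes doubly augmented under inversion, so we get a doubly augmented sixth.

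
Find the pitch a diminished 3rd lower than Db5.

Three letter names down from D: B.
A diminished third is 2 semitones; 2 semitones down from Db5 gives B4.

B4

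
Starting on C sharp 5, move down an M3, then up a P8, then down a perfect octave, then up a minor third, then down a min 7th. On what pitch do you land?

D 4

C#5 down a major third → A4 (4 semitones).
A4 up a perfect octave → A5 (12 semitones).
A perfect octave down from A5 is A4.
A4 up a minor third → C5 (3 semitones).
C5 down a minor seventh → D4 (10 semitones).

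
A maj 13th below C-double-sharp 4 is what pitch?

E-sharp 2

The thirteenth's letter: C down six letter names plus an octave → E.
Moving 21 semitones down from C##4 (the size of a major thirteenth) reaches E#2.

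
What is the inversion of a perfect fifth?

Interval numbers invert to sum to nine: 5 + 4 = 9, so a fifth inverts to a fourth.
Quality inverts too: perfect stays perfect. That makes the inversion a perfect fourth.

P4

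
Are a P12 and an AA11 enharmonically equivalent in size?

A perfect twelfth = 19 semitones = a doubly augmented eleventh; enharmonically equal.

Yes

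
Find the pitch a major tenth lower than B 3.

Counting three letter names plus an octave down from B lands on G.
Moving 16 semitones down from B3 (the size of a major tenth) reaches G2.

G 2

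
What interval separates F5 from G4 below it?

minor seventh

Descending from F5 to G4 is the same interval as ascending G4 to F5.
G to F spans seven letter names (G-A-B-C-D-E-F): a seventh.
G4 to F5 is 10 semitones, a half step short of the major seventh (11), so this is minor.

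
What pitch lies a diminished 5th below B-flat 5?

Five letter names down from B: E.
A diminished fifth is 6 semitones; 6 semitones down from Bb5 gives E5.

E 5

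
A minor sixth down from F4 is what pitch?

A3

Six letter names down from F: A.
A minor sixth spans 8 semitones, so from F4 the target pitch is A3.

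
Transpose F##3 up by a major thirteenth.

D##5

Six letters up from F (plus an octave) reaches D.
Moving 21 semitones up from F##3 (the size of a major thirteenth) reaches D##5.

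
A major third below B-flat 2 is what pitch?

The third takes the letter from B down to G.
A major third is 4 semitones; 4 semitones down from Bb2 gives Gb2.

G-flat 2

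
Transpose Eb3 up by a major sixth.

C4

Counting six letter names up from E lands on C.
A major sixth is 9 semitones; 9 semitones up from Eb3 gives C4.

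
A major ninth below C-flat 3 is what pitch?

B-double-flat 1

Two letters down from C (plus an octave) reaches B.
A major ninth spans 14 semitones, so from Cb3 the target pitch is Bbb1.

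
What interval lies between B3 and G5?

minor 13th

B to G spans six letter names (B-C-D-E-F-G), plus an octave — that makes it a thirteenth of some quality.
At 20 semitones, B3→G5 falls one short of a major thirteenth: minor.
(Equivalently, a compound minor sixth: a minor sixth plus an octave.)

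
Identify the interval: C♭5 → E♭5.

C to E spans three letter names (C-D-E): a third.
The major third spans 4 semitones, and Cb5 to Eb5 is exactly 4 semitones — so this is a major third.

major third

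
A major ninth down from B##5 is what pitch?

Two letters down from B (plus an octave) reaches A.
A major ninth spans 14 semitones, so from B##5 the target pitch is A##4.

A##4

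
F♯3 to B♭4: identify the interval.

diminished eleventh

F to B spans four letter names (F-G-A-B), plus an octave, so the interval is some kind of eleventh.
A perfect eleventh would be 17 semitones; F#3 to Bb4 is 16, one semitone narrower, so the interval is diminished.
(Equivalently, a compound diminished fourth: a diminished fourth plus an octave.)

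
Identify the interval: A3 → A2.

perfect octave

Descending from A3 to A2 is the same interval as ascending A2 to A3.
A to A is the same letter name, plus an octave — that makes it an octave of some quality.
Counting semitones, A2→A3 is 12, which is the perfect octave.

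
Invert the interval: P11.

perfect 5th

First reduce the compound perfect eleventh to its simple form, a perfect fourth.
Interval numbers invert to sum to nine: 4 + 5 = 9, so a fourth inverts to a fifth.
And perfect stays perfect under inversion, so we get a perfect fifth.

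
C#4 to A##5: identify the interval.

C to A spans six letter names (C-D-E-F-G-A), plus an octave: a thirteenth.
C#4 to A##5 spans 22 semitones — one semitone wider than the major thirteenth (21) — giving an augmented thirteenth.
(Equivalently, a compound augmented sixth: an augmented sixth plus an octave.)

augmented thirteenth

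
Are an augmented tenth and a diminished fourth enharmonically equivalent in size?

No

An augmented tenth spans 17 semitones; a diminished fourth spans 4 semitones. They differ by 13.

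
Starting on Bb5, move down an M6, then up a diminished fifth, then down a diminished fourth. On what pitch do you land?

Eb5

Down a major sixth from Bb5: Db5 (9 semitones down).
Db5 up a diminished fifth → Abb5 (6 semitones).
Abb5 down a diminished fourth → Eb5 (4 semitones).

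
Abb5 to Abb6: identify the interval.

P8

A to A is the same letter name, plus an octave — that makes it an octave of some quality.
Abb5 to Abb6 is 12 semitones, matching the perfect octave exactly, so the quality is perfect.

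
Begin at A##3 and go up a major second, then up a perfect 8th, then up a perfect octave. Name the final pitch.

Up a major second from A##3: B##3 (2 semitones up).
A perfect octave up from B##3 is B##4.
A perfect octave up from B##4 is B##5.

B##5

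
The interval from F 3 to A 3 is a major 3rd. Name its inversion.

minor sixth

Inverted interval numbers add to nine, so a third pairs with a sixth (3 + 6 = 9).
Quality inverts too: major becomes minor. That makes the inversion a minor sixth.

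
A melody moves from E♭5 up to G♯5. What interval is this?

E to G spans three letter names (E-F-G), so the interval is some kind of third.
Eb5 to G#5 spans 5 semitones — one semitone wider than the major third (4) — giving an augmented third.

augmented third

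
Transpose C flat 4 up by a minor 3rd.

E double-flat 4

Counting three letter names up from C lands on E.
Moving 3 semitones up from Cb4 (the size of a minor third) reaches Ebb4.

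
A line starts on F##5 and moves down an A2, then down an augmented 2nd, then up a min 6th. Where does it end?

Down an augmented second from F##5: E5 (3 semitones down).
An augmented second down from E5 is Db5.
Up a minor sixth from Db5: Bbb5 (8 semitones up).

Bbb5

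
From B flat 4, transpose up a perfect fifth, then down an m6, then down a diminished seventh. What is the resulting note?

B sharp 3

A perfect fifth up from Bb4 is F5.
F5 down a minor sixth → A4 (8 semitones).
A4 down a diminished seventh → B#3 (9 semitones).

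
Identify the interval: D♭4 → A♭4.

perfect 5th

D to A spans five letter names (D-E-F-G-A), so the interval is some kind of fifth.
The perfect fifth spans 7 semitones, and Db4 to Ab4 is exactly 7 semitones — so this is a perfect fifth.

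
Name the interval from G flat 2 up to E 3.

augmented 6th

G to E spans six letter names (G-A-B-C-D-E) — that makes it a sixth of some quality.
The major sixth is 9 semitones; here we have 10, one semitone wider: augmented.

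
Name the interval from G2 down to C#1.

d12

Descending from G2 to C#1 is the same interval as ascending C#1 to G2.
C to G spans five letter names (C-D-E-F-G), plus an octave — that makes it a twelfth of some quality.
The perfect twelfth is 19 semitones; here we have 18, one semitone narrower: diminished.
(Equivalently, a compound diminished fifth: a diminished fifth plus an octave.)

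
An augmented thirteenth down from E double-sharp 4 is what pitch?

Counting six letter names plus an octave down from E lands on G.
An augmented thirteenth spans 22 semitones, so from E##4 the target pitch is G#2.

G sharp 2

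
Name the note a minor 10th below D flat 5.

The tenth's letter: D down three letter names plus an octave → B.
A minor tenth spans 15 semitones, so from Db5 the target pitch is Bb3.

B flat 3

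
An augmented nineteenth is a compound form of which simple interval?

Take out 2 octaves (14 from the number): 19 − 14 = 5.
That makes an augmented nineteenth a compound augmented fifth — 2 octaves plus an augmented fifth.

augmented fifth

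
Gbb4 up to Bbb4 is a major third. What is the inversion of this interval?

The rule of nine gives the new number: 9 − 3 = 6, so a third becomes a sixth.
The quality also flips — major becomes minor — giving a minor sixth.

minor 6th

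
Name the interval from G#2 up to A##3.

G to A spans two letter names (G-A), plus an octave, so the interval is some kind of ninth.
The major ninth is 14 semitones; here we have 15, one semitone wider: augmented.
(Equivalently, a compound augmented second: an augmented second plus an octave.)

augmented ninth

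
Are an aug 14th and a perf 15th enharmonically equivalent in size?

Yes

Both span 24 semitones: an augmented fourteenth and a perfect fifteenth are the same chromatic distance.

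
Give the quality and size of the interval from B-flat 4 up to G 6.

major thirteenth

B to G spans six letter names (B-C-D-E-F-G), plus an octave, so the interval is some kind of thirteenth.
The major thirteenth spans 21 semitones, and Bb4 to G6 is exactly 21 semitones — so this is a major thirteenth.
(Equivalently, a compound major sixth: a major sixth plus an octave.)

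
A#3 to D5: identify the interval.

diminished eleventh

A to D spans four letter names (A-B-C-D), plus an octave: an eleventh.
A#3 to D5 spans 16 semitones — one semitone narrower than the perfect eleventh (17) — giving a diminished eleventh.
(Equivalently, a compound diminished fourth: a diminished fourth plus an octave.)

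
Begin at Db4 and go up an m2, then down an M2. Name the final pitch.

Db4 up a minor second → Ebb4 (1 semitone).
Down a major second from Ebb4: Dbb4 (2 semitones down).

Dbb4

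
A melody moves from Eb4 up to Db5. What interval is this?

E to D spans seven letter names (E-F-G-A-B-C-D): a seventh.
A major seventh would be 11 semitones, but Eb4 to Db5 is 10 — one semitone narrower, making it a minor seventh.

minor 7th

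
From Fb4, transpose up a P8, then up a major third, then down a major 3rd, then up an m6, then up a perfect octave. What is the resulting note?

Fb4 up a perfect octave → Fb5 (12 semitones).
Fb5 up a major third → Ab5 (4 semitones).
Ab5 down a major third → Fb5 (4 semitones).
Up a minor sixth from Fb5: Dbb6 (8 semitones up).
Up a perfect octave from Dbb6: Dbb7 (12 semitones up).

Dbb7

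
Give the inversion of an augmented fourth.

diminished 5th

Interval numbers invert to sum to nine: 4 + 5 = 9, so a fourth inverts to a fifth.
The quality also flips — augmented becomes diminished — giving a diminished fifth.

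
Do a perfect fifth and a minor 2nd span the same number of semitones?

No

A perfect fifth is 7 semitones but a minor second is 1 semitone — different sizes.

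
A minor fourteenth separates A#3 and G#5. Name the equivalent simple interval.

minor 7th

Take out an octave (7 from the number): 14 − 7 = 7.
That makes a minor fourteenth a compound minor seventh — an octave plus a minor seventh.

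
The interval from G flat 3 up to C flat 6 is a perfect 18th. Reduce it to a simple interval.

P4

Take out 2 octaves (14 from the number): 18 − 14 = 4.
That makes a perfect eighteenth a compound perfect fourth — 2 octaves plus a perfect fourth.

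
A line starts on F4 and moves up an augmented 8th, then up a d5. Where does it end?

Up an augmented octave from F4: F#5 (13 semitones up).
A diminished fifth up from F#5 is C6.

C6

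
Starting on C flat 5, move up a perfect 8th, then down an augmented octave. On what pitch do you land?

Up a perfect octave from Cb5: Cb6 (12 semitones up).
An augmented octave down from Cb6 is Cbb5.

C double-flat 5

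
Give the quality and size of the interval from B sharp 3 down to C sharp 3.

major seventh

Descending from B#3 to C#3 is the same interval as ascending C#3 to B#3.
C to B spans seven letter names (C-D-E-F-G-A-B), so the interval is some kind of seventh.
Counting semitones, C#3→B#3 is 11, which is the major seventh.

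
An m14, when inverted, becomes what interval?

major second

First reduce the compound minor fourteenth to its simple form, a minor seventh.
Interval numbers invert to sum to nine: 7 + 2 = 9, so a seventh inverts to a second.
Quality inverts too: minor becomes major. That makes the inversion a major second.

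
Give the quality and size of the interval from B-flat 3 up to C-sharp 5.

B to C spans two letter names (B-C), plus an octave — that makes it a ninth of some quality.
A major ninth would be 14 semitones; Bb3 to C#5 is 15, one semitone wider, so the interval is augmented.
(Equivalently, a compound augmented second: an augmented second plus an octave.)

augmented ninth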